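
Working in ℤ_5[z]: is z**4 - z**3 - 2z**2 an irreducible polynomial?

No

Write f(z) = z**4 - z**3 - 2z**2.
Check for roots in ℤ_5: f(0) = 0 → root; f(1) = 3; f(2) = 0 → root; f(3) = 1; f(4) = 0 → root.
f(0) = 0, so (z) divides f(z); f is reducible.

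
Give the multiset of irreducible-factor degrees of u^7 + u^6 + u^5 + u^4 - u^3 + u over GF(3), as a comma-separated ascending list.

Write g(u) = u^7 + u^6 + u^5 + u^4 - u^3 + u.
Roots in GF(3): g(0) = 0 → root; g(1) = 1; g(2) = 0 → root.
Linear factors from roots: (u), (u + 1).
Complete factorization: g(u) = (u)·(u + 1)^2·(u^2 + u - 1)^2.
Factor degrees with multiplicity: 1 + 1 + 1 + 2 + 2 = 7.

1, 1, 1, 2, 2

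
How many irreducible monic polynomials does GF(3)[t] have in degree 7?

The number of monic irreducibles of degree 7 over GF(3) is (1/7)·Σ_{d∣7} μ(7/d) 3^d.
Divisors of 7: 1, 7; μ(7/d) for each: -1, 1.
Σ = − 3^1 + 3^7 = 2184.
N = 2184/7 = 312.

312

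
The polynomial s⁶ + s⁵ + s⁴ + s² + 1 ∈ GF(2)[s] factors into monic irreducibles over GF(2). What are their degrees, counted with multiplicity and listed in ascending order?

Write g(s) = s⁶ + s⁵ + s⁴ + s² + 1.
Roots in GF(2): g(0) = 1; g(1) = 1.
Complete factorization: g(s) = (s⁶ + s⁵ + s⁴ + s² + 1).
Factor degrees with multiplicity: 6 = 6.

6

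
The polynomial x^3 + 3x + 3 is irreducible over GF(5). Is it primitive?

Write f(x) = x^3 + 3x + 3.
|GF(5^3)^×| = 5^3 − 1 = 124. Prime factorization: 124 = 2^2·31.
f is primitive ⇔ x has order 124 in GF(5)[x]/(f), i.e. x^(124/q) ≠ 1 for each prime q | 124.
x^(62) mod f = 4.
x^(4) mod f = 2x^2 + 2x.
None equal 1, so x has full order 124; f is primitive.

Yes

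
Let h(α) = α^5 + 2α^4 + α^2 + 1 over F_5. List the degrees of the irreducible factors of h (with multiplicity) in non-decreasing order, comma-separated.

1, 1, 1, 2

Roots in F_5: h(0) = 1; h(1) = 0 → root; h(2) = 4; h(3) = 0 → root; h(4) = 3.
Linear factors from roots: (α - 1), (α + 2).
Complete factorization: h(α) = (α + 2)·(α - 1)^2·(α^2 + 2α - 2).
Factor degrees with multiplicity: 1 + 1 + 1 + 2 = 5.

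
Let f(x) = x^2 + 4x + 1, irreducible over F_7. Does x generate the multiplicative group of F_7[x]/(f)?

|GF(7^2)^×| = 7^2 − 1 = 48. Prime factorization: 48 = 2^4·3.
f is primitive ⇔ x has order 48 in GF(7)[x]/(f), i.e. x^(48/q) ≠ 1 for each prime q | 48.
x^(24) mod f = 1
x^(16) mod f = 1
Since x^(24) = 1, the order of x divides 24 < 48; not primitive.

No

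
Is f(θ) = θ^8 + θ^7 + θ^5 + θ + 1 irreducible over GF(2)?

Check for roots in GF(2): f(0) = 1; f(1) = 1.
No roots, so no linear factors.
Monic irreducibles of degree 2 over GF(2): θ^2 + θ + 1.
None of them divide f (all give nonzero remainder).
Monic irreducibles of degree 3 over GF(2): θ^3 + θ + 1, θ^3 + θ^2 + 1.
None of them divide f (all give nonzero remainder).
Monic irreducibles of degree 4 over GF(2): θ^4 + θ + 1, θ^4 + θ^3 + 1, θ^4 + θ^3 + θ^2 + θ + 1.
None of them divide f (all give nonzero remainder).
No irreducible factor of degree ≤ 4 exists, so f is irreducible over GF(2).

Yes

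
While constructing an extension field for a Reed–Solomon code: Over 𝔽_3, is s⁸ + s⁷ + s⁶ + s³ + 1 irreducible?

Write g(s) = s⁸ + s⁷ + s⁶ + s³ + 1.
Check for roots in 𝔽_3: g(0) = 1; g(1) = 2; g(2) = 1.
No roots, so no linear factors.
Monic irreducibles of degree 2 over GF(3): s² + 1, s² + s - 1, s² - s - 1.
None of them divide g (all give nonzero remainder).
Degree-3 irreducible divisors: test the 8 monic irreducibles of degree 3 over GF(3).
None of them divide g (all give nonzero remainder).
Degree-4 irreducible divisors: test the 18 monic irreducibles of degree 4 over GF(3).
None of them divide g (all give nonzero remainder).
No irreducible factor of degree ≤ 4 exists, so g is irreducible over GF(3).

Yes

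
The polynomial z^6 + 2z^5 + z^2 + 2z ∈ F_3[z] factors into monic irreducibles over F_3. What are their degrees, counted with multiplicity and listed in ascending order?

1, 1, 2, 2

Write g(z) = z^6 + 2z^5 + z^2 + 2z.
Roots in F_3: g(0) = 0 → root; g(1) = 0 → root; g(2) = 1.
Linear factors from roots: (z), (z + 2).
Complete factorization: g(z) = (z)·(z + 2)·(z^2 + z + 2)·(z^2 + 2z + 2).
Factor degrees with multiplicity: 1 + 1 + 2 + 2 = 6.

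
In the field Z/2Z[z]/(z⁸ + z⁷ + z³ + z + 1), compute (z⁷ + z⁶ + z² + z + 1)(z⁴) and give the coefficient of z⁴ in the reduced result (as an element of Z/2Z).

0

Multiply in Z/2Z[z]: (z⁷ + z⁶ + z² + z + 1)·(z⁴) = z¹¹ + z¹⁰ + z⁶ + z⁵ + z⁴.
Reduce using z⁸ ≡ z⁷ + z³ + z + 1 (mod z⁸ + z⁷ + z³ + z + 1).
Reduced: z⁵ + z³.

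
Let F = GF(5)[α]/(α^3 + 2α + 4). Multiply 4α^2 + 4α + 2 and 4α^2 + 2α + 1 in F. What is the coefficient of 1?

1

Multiply in GF(5)[α]: (4α^2 + 4α + 2)·(4α^2 + 2α + 1) = α^4 + 4α^3 + 3α + 2.
Reduce using α^3 ≡ 3α + 1 (mod α^3 + 2α + 4).
Reduced: 3α^2 + α + 1.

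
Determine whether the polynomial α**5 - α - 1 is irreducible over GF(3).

Yes

Write f(α) = α**5 - α - 1.
Check for roots in GF(3): f(0) = 2; f(1) = 2; f(2) = 2.
No roots, so no linear factors.
Monic irreducibles of degree 2 over GF(3): α**2 + 1, α**2 + α - 1, α**2 - α - 1.
None of them divide f (all give nonzero remainder).
No irreducible factor of degree ≤ 2 exists, so f is irreducible over GF(3).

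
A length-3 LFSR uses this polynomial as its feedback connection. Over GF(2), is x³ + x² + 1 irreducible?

Write P(x) = x³ + x² + 1.
Check for roots in GF(2): P(0) = 1; P(1) = 1.
No roots. A degree-3 polynomial over a field with no linear factor is irreducible.

Yes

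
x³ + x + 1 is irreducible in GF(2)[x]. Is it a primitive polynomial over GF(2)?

Yes

Write f(x) = x³ + x + 1.
|GF(2^3)^×| = 2^3 − 1 = 7. Prime factorization: 7 = 7.
f is primitive ⇔ x has order 7 in GF(2)[x]/(f), i.e. x^(7/q) ≠ 1 for each prime q | 7.
x^(1) mod f = x.
None equal 1, so x has full order 7; f is primitive.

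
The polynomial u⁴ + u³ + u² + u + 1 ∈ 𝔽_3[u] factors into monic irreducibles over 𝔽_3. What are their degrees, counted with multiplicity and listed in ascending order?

Write h(u) = u⁴ + u³ + u² + u + 1.
Roots in 𝔽_3: h(0) = 1; h(1) = 2; h(2) = 1.
Complete factorization: h(u) = (u⁴ + u³ + u² + u + 1).
Factor degrees with multiplicity: 4 = 4.

4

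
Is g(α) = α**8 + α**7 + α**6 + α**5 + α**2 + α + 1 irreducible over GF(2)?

Check for roots in GF(2): g(0) = 1; g(1) = 1.
No roots, so no linear factors.
Monic irreducibles of degree 2 over GF(2): α**2 + α + 1.
None of them divide g (all give nonzero remainder).
Monic irreducibles of degree 3 over GF(2): α**3 + α + 1, α**3 + α**2 + 1.
None of them divide g (all give nonzero remainder).
Monic irreducibles of degree 4 over GF(2): α**4 + α + 1, α**4 + α**3 + 1, α**4 + α**3 + α**2 + α + 1.
None of them divide g (all give nonzero remainder).
No irreducible factor of degree ≤ 4 exists, so g is irreducible over GF(2).

Yes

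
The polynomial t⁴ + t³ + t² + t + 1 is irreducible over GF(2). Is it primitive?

Write f(t) = t⁴ + t³ + t² + t + 1.
|GF(2^4)^×| = 2^4 − 1 = 15. Prime factorization: 15 = 3·5.
f is primitive ⇔ t has order 15 in GF(2)[t]/(f), i.e. t^(15/q) ≠ 1 for each prime q | 15.
t^(5) mod f = 1
t^(3) mod f = t³.
Since t^(5) = 1, the order of t divides 5 < 15; not primitive.

No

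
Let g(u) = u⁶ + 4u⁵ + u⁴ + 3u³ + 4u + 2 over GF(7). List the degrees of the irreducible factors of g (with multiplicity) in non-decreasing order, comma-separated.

1, 2, 3

Linear factors from roots: (u + 1).
Complete factorization: g(u) = (u + 1)·(u² + 4u + 1)·(u³ + 6u² + u + 2).
Factor degrees with multiplicity: 1 + 2 + 3 = 6.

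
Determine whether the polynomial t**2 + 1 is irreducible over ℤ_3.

Write P(t) = t**2 + 1.
Check for roots in ℤ_3: P(0) = 1; P(1) = 2; P(2) = 2.
No roots. A degree-2 polynomial over a field with no linear factor is irreducible.

Yes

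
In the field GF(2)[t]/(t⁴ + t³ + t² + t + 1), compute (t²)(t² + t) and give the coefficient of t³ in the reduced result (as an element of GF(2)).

0

Multiply in GF(2)[t]: (t²)·(t² + t) = t⁴ + t³.
Reduce using t⁴ ≡ t³ + t² + t + 1 (mod t⁴ + t³ + t² + t + 1).
Reduced: t² + t + 1.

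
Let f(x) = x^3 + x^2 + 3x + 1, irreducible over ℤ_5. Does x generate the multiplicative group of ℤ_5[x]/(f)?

|GF(5^3)^×| = 5^3 − 1 = 124. Prime factorization: 124 = 2^2·31.
f is primitive ⇔ x has order 124 in GF(5)[x]/(f), i.e. x^(124/q) ≠ 1 for each prime q | 124.
x^(62) mod f = 1
x^(4) mod f = 3x^2 + 2x + 1.
Since x^(62) = 1, the order of x divides 62 < 124; not primitive.

No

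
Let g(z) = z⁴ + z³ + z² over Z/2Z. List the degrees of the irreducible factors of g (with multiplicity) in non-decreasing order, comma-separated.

1, 1, 2

Roots in Z/2Z: g(0) = 0 → root; g(1) = 1.
Linear factors from roots: (z).
Complete factorization: g(z) = (z)^2·(z² + z + 1).
Factor degrees with multiplicity: 1 + 1 + 2 = 4.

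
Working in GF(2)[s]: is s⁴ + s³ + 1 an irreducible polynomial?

Yes

Write g(s) = s⁴ + s³ + 1.
Check for roots in GF(2): g(0) = 1; g(1) = 1.
No roots, so no linear factors.
Monic irreducibles of degree 2 over GF(2): s² + s + 1.
None of them divide g (all give nonzero remainder).
No irreducible factor of degree ≤ 2 exists, so g is irreducible over GF(2).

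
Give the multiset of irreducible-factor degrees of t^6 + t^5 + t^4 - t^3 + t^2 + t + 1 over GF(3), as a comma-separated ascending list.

Write g(t) = t^6 + t^5 + t^4 - t^3 + t^2 + t + 1.
Roots in GF(3): g(0) = 1; g(1) = 2; g(2) = 0 → root.
Linear factors from roots: (t + 1).
Complete factorization: g(t) = (t + 1)^4·(t^2 + 1).
Factor degrees with multiplicity: 1 + 1 + 1 + 1 + 2 = 6.

1, 1, 1, 1, 2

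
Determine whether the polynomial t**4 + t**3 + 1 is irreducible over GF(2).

Yes

Write f(t) = t**4 + t**3 + 1.
Check for roots in GF(2): f(0) = 1; f(1) = 1.
No roots, so no linear factors.
Monic irreducibles of degree 2 over GF(2): t**2 + t + 1.
None of them divide f (all give nonzero remainder).
No irreducible factor of degree ≤ 2 exists, so f is irreducible over GF(2).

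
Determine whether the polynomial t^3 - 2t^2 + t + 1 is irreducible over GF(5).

Write m(t) = t^3 - 2t^2 + t + 1.
Check for roots in GF(5): m(0) = 1; m(1) = 1; m(2) = 3; m(3) = 3; m(4) = 2.
No roots. A degree-3 polynomial over a field with no linear factor is irreducible.

Yes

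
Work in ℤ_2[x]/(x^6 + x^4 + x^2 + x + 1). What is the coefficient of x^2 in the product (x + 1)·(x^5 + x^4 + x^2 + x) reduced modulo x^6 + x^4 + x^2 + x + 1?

1

Multiply in ℤ_2[x]: (x + 1)·(x^5 + x^4 + x^2 + x) = x^6 + x^4 + x^3 + x.
Reduce using x^6 ≡ x^4 + x^2 + x + 1 (mod x^6 + x^4 + x^2 + x + 1).
Reduced: x^3 + x^2 + 1.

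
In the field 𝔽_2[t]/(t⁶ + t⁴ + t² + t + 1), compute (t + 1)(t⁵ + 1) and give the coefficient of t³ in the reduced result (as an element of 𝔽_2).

Multiply in 𝔽_2[t]: (t + 1)·(t⁵ + 1) = t⁶ + t⁵ + t + 1.
Reduce using t⁶ ≡ t⁴ + t² + t + 1 (mod t⁶ + t⁴ + t² + t + 1).
Reduced: t⁵ + t⁴ + t².

0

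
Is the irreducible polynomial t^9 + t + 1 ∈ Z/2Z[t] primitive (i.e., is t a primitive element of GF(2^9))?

No

Write f(t) = t^9 + t + 1.
|GF(2^9)^×| = 2^9 − 1 = 511. Prime factorization: 511 = 7·73.
f is primitive ⇔ t has order 511 in GF(2)[t]/(f), i.e. t^(511/q) ≠ 1 for each prime q | 511.
t^(73) mod f = 1
t^(7) mod f = t^7.
Since t^(73) = 1, the order of t divides 73 < 511; not primitive.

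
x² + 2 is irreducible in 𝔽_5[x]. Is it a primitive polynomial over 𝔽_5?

Write f(x) = x² + 2.
|GF(5^2)^×| = 5^2 − 1 = 24. Prime factorization: 24 = 2^3·3.
f is primitive ⇔ x has order 24 in GF(5)[x]/(f), i.e. x^(24/q) ≠ 1 for each prime q | 24.
x^(12) mod f = 4.
x^(8) mod f = 1
Since x^(8) = 1, the order of x divides 8 < 24; not primitive.

No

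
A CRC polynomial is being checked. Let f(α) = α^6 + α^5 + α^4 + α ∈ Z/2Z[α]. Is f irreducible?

No

Check for roots in Z/2Z: f(0) = 0 → root; f(1) = 0 → root.
f(0) = 0, so (α) divides f(α); f is reducible.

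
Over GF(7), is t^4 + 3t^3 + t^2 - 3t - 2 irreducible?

Write P(t) = t^4 + 3t^3 + t^2 - 3t - 2.
Check for roots in GF(7): P(0) = 5; P(1) = 0 → root; P(2) = 1; P(3) = 6; P(4) = 2; P(5) = 0 → root; P(6) = 0 → root.
P(1) = 0, so (t − 1) divides P(t); P is reducible.

No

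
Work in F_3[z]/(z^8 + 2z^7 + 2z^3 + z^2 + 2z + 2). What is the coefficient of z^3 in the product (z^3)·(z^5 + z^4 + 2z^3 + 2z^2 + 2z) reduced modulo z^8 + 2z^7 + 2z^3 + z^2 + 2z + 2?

1

Multiply in F_3[z]: (z^3)·(z^5 + z^4 + 2z^3 + 2z^2 + 2z) = z^8 + z^7 + 2z^6 + 2z^5 + 2z^4.
Reduce using z^8 ≡ z^7 + z^3 + 2z^2 + z + 1 (mod z^8 + 2z^7 + 2z^3 + z^2 + 2z + 2).
Reduced: 2z^7 + 2z^6 + 2z^5 + 2z^4 + z^3 + 2z^2 + z + 1.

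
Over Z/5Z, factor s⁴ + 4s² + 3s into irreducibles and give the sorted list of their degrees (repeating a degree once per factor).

Write g(s) = s⁴ + 4s² + 3s.
Roots in Z/5Z: g(0) = 0 → root; g(1) = 3; g(2) = 3; g(3) = 1; g(4) = 2.
Linear factors from roots: (s).
Complete factorization: g(s) = (s)·(s³ + 4s + 3).
Factor degrees with multiplicity: 1 + 3 = 4.

1, 3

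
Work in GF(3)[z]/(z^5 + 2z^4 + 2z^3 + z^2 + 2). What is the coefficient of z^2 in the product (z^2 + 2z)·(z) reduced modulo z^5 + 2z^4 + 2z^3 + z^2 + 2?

Multiply in GF(3)[z]: (z^2 + 2z)·(z) = z^3 + 2z^2.
Reduced: z^3 + 2z^2.

2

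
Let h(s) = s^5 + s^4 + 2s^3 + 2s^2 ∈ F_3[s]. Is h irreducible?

Check for roots in F_3: h(0) = 0 → root; h(1) = 0 → root; h(2) = 0 → root.
h(0) = 0, so (s) divides h(s); h is reducible.

No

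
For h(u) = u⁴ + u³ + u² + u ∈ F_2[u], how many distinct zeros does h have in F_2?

2

Evaluate at each of the 2 elements of F_2:
h(0) = 0 → root; h(1) = 0 → root.
Roots: {0, 1}.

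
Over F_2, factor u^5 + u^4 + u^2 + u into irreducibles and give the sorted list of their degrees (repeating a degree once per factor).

1, 1, 1, 2

Write g(u) = u^5 + u^4 + u^2 + u.
Roots in F_2: g(0) = 0 → root; g(1) = 0 → root.
Linear factors from roots: (u), (u + 1).
Complete factorization: g(u) = (u)·(u + 1)^2·(u^2 + u + 1).
Factor degrees with multiplicity: 1 + 1 + 1 + 2 = 5.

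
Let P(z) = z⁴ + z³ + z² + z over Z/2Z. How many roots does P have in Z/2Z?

Evaluate at each of the 2 elements of Z/2Z:
P(0) = 0 → root; P(1) = 0 → root.
Roots: {0, 1}.

2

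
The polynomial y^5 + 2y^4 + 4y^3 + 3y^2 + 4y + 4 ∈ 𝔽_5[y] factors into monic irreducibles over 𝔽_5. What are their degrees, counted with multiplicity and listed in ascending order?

Write h(y) = y^5 + 2y^4 + 4y^3 + 3y^2 + 4y + 4.
Roots in 𝔽_5: h(0) = 4; h(1) = 3; h(2) = 0 → root; h(3) = 1; h(4) = 0 → root.
Linear factors from roots: (y + 3), (y + 1).
Complete factorization: h(y) = (y + 1)·(y + 3)·(y^3 + 3y^2 + 4y + 3).
Factor degrees with multiplicity: 1 + 1 + 3 = 5.

1, 1, 3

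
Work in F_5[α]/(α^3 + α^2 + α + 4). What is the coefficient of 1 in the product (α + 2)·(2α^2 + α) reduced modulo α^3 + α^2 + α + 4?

2

Multiply in F_5[α]: (α + 2)·(2α^2 + α) = 2α^3 + 2α.
Reduce using α^3 ≡ 4α^2 + 4α + 1 (mod α^3 + α^2 + α + 4).
Reduced: 3α^2 + 2.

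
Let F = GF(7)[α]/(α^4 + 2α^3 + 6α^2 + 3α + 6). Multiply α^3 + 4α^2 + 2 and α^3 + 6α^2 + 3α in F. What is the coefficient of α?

Multiply in GF(7)[α]: (α^3 + 4α^2 + 2)·(α^3 + 6α^2 + 3α) = α^6 + 3α^5 + 6α^4 + 5α^2 + 6α.
Reduce using α^4 ≡ 5α^3 + α^2 + 4α + 1 (mod α^4 + 2α^3 + 6α^2 + 3α + 6).
Reduced: 2α^3 + α^2 + 6α + 5.

6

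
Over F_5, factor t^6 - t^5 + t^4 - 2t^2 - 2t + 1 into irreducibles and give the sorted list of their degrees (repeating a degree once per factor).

3, 3

Write h(t) = t^6 - t^5 + t^4 - 2t^2 - 2t + 1.
Roots in F_5: h(0) = 1; h(1) = 3; h(2) = 2; h(3) = 4; h(4) = 4.
Complete factorization: h(t) = (t^3 + t^2 + t - 2)·(t^3 - 2t^2 + 2t + 2).
Factor degrees with multiplicity: 3 + 3 = 6.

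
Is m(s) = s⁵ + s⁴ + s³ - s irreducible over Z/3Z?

No

Check for roots in Z/3Z: m(0) = 0 → root; m(1) = 2; m(2) = 0 → root.
m(0) = 0, so (s) divides m(s); m is reducible.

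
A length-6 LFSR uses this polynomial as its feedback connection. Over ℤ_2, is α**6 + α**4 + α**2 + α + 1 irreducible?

Yes

Write h(α) = α**6 + α**4 + α**2 + α + 1.
Check for roots in ℤ_2: h(0) = 1; h(1) = 1.
No roots, so no linear factors.
Monic irreducibles of degree 2 over GF(2): α**2 + α + 1.
None of them divide h (all give nonzero remainder).
Monic irreducibles of degree 3 over GF(2): α**3 + α + 1, α**3 + α**2 + 1.
None of them divide h (all give nonzero remainder).
No irreducible factor of degree ≤ 3 exists, so h is irreducible over GF(2).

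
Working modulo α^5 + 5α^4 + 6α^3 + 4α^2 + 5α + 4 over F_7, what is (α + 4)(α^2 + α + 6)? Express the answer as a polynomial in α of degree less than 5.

α^3 + 5α^2 + 3α + 3

Multiply in F_7[α]: (α + 4)·(α^2 + α + 6) = α^3 + 5α^2 + 3α + 3.
Reduced: α^3 + 5α^2 + 3α + 3.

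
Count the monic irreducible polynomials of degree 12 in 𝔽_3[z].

The number of monic irreducibles of degree 12 over GF(3) is (1/12)·Σ_{d∣12} μ(12/d) 3^d.
Divisors of 12: 1, 2, 3, 4, 6, 12; μ(12/d) for each: 0, 1, 0, -1, -1, 1.
Σ = 3^2 − 3^4 − 3^6 + 3^12 = 530640.
N = 530640/12 = 44220.

44220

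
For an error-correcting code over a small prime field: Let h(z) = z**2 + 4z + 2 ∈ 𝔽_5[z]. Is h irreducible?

Check for roots in 𝔽_5: h(0) = 2; h(1) = 2; h(2) = 4; h(3) = 3; h(4) = 4.
No roots. A degree-2 polynomial over a field with no linear factor is irreducible.

Yes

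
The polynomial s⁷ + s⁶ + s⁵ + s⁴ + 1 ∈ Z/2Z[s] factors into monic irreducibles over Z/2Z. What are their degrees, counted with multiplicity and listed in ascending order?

Write h(s) = s⁷ + s⁶ + s⁵ + s⁴ + 1.
Roots in Z/2Z: h(0) = 1; h(1) = 1.
Complete factorization: h(s) = (s⁷ + s⁶ + s⁵ + s⁴ + 1).
Factor degrees with multiplicity: 7 = 7.

7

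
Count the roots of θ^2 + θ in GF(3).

2

Write f(θ) = θ^2 + θ.
Evaluate at each of the 3 elements of GF(3):
f(0) = 0 → root; f(1) = 2; f(2) = 0 → root.
Roots: {0, 2}.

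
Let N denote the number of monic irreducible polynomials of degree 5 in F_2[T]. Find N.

6

The number of monic irreducibles of degree 5 over GF(2) is (1/5)·Σ_{d∣5} μ(5/d) 2^d.
Divisors of 5: 1, 5; μ(5/d) for each: -1, 1.
Σ = − 2^1 + 2^5 = 30.
N = 30/5 = 6.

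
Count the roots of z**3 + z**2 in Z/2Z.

Write f(z) = z**3 + z**2.
Evaluate at each of the 2 elements of Z/2Z:
f(0) = 0 → root; f(1) = 0 → root.
Roots: {0, 1}.

2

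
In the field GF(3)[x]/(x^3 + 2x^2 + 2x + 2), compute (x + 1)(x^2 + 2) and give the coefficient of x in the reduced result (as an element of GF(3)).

Multiply in GF(3)[x]: (x + 1)·(x^2 + 2) = x^3 + x^2 + 2x + 2.
Reduce using x^3 ≡ x^2 + x + 1 (mod x^3 + 2x^2 + 2x + 2).
Reduced: 2x^2.

0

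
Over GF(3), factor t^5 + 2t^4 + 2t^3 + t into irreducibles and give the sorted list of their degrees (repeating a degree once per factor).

1, 1, 3

Write f(t) = t^5 + 2t^4 + 2t^3 + t.
Roots in GF(3): f(0) = 0 → root; f(1) = 0 → root; f(2) = 1.
Linear factors from roots: (t), (t + 2).
Complete factorization: f(t) = (t)·(t + 2)·(t^3 + 2t + 2).
Factor degrees with multiplicity: 1 + 1 + 3 = 5.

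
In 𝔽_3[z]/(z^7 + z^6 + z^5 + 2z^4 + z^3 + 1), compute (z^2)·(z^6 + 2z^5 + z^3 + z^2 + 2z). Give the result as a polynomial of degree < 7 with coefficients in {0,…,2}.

Multiply in 𝔽_3[z]: (z^2)·(z^6 + 2z^5 + z^3 + z^2 + 2z) = z^8 + 2z^7 + z^5 + z^4 + 2z^3.
Reduce using z^7 ≡ 2z^6 + 2z^5 + z^4 + 2z^3 + 2 (mod z^7 + z^6 + z^5 + 2z^4 + z^3 + 1).
Reduced: z^6 + z^5 + z^4 + z^3 + 2z + 2.

z^6 + z^5 + z^4 + z^3 + 2z + 2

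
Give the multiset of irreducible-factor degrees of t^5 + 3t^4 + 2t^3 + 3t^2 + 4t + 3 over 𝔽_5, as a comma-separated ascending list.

2, 3

Write h(t) = t^5 + 3t^4 + 2t^3 + 3t^2 + 4t + 3.
Roots in 𝔽_5: h(0) = 3; h(1) = 1; h(2) = 4; h(3) = 2; h(4) = 2.
Complete factorization: h(t) = (t^2 + 4t + 2)·(t^3 + 4t^2 + 4t + 4).
Factor degrees with multiplicity: 2 + 3 = 5.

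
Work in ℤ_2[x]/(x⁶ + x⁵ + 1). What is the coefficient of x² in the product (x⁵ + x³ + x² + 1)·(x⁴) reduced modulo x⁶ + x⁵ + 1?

Multiply in ℤ_2[x]: (x⁵ + x³ + x² + 1)·(x⁴) = x⁹ + x⁷ + x⁶ + x⁴.
Reduce using x⁶ ≡ x⁵ + 1 (mod x⁶ + x⁵ + 1).
Reduced: x⁵ + x⁴ + x³ + x² + 1.

1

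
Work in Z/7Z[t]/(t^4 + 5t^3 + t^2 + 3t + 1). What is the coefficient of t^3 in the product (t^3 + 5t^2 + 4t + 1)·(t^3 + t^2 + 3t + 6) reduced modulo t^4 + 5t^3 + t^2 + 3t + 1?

6

Multiply in Z/7Z[t]: (t^3 + 5t^2 + 4t + 1)·(t^3 + t^2 + 3t + 6) = t^6 + 6t^5 + 5t^4 + 5t^3 + t^2 + 6t + 6.
Reduce using t^4 ≡ 2t^3 + 6t^2 + 4t + 6 (mod t^4 + 5t^3 + t^2 + 3t + 1).
Reduced: 6t^3 + 5t^2 + t.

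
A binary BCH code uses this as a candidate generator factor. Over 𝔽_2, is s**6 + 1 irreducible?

No

Write h(s) = s**6 + 1.
Check for roots in 𝔽_2: h(0) = 1; h(1) = 0 → root.
h(1) = 0, so (s − 1) divides h(s); h is reducible.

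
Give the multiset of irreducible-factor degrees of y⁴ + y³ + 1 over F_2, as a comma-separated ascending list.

4

Write f(y) = y⁴ + y³ + 1.
Roots in F_2: f(0) = 1; f(1) = 1.
Complete factorization: f(y) = (y⁴ + y³ + 1).
Factor degrees with multiplicity: 4 = 4.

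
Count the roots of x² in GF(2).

1

Write P(x) = x².
Evaluate at each of the 2 elements of GF(2):
P(0) = 0 → root; P(1) = 1.
Roots: {0}.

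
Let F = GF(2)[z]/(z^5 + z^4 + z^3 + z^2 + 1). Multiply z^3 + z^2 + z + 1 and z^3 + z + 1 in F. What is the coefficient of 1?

1

Multiply in GF(2)[z]: (z^3 + z^2 + z + 1)·(z^3 + z + 1) = z^6 + z^5 + z^3 + 1.
Reduce using z^5 ≡ z^4 + z^3 + z^2 + 1 (mod z^5 + z^4 + z^3 + z^2 + 1).
Reduced: z^4 + z + 1.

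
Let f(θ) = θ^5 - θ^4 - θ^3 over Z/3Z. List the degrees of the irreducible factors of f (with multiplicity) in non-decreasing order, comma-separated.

1, 1, 1, 2

Roots in Z/3Z: f(0) = 0 → root; f(1) = 2; f(2) = 2.
Linear factors from roots: (θ).
Complete factorization: f(θ) = (θ)^3·(θ^2 - θ - 1).
Factor degrees with multiplicity: 1 + 1 + 1 + 2 = 5.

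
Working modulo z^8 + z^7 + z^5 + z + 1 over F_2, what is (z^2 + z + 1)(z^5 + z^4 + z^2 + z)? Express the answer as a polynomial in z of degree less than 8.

z^7 + z

Multiply in F_2[z]: (z^2 + z + 1)·(z^5 + z^4 + z^2 + z) = z^7 + z.
Reduced: z^7 + z.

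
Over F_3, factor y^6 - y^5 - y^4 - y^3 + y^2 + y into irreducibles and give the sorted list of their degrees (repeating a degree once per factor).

1, 1, 1, 1, 2

Write g(y) = y^6 - y^5 - y^4 - y^3 + y^2 + y.
Roots in F_3: g(0) = 0 → root; g(1) = 0 → root; g(2) = 2.
Linear factors from roots: (y), (y - 1).
Complete factorization: g(y) = (y)·(y - 1)^3·(y^2 - y - 1).
Factor degrees with multiplicity: 1 + 1 + 1 + 1 + 2 = 6.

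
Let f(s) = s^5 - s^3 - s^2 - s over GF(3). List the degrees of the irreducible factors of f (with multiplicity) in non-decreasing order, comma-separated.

Roots in GF(3): f(0) = 0 → root; f(1) = 1; f(2) = 0 → root.
Linear factors from roots: (s), (s + 1).
Complete factorization: f(s) = (s)·(s + 1)^2·(s^2 + s - 1).
Factor degrees with multiplicity: 1 + 1 + 1 + 2 = 5.

1, 1, 1, 2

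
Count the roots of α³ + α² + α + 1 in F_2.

1

Write f(α) = α³ + α² + α + 1.
Evaluate at each of the 2 elements of F_2:
f(0) = 1; f(1) = 0 → root.
Roots: {1}.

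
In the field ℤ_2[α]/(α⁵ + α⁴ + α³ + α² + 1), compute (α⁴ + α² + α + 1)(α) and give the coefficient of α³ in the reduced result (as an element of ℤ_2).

Multiply in ℤ_2[α]: (α⁴ + α² + α + 1)·(α) = α⁵ + α³ + α² + α.
Reduce using α⁵ ≡ α⁴ + α³ + α² + 1 (mod α⁵ + α⁴ + α³ + α² + 1).
Reduced: α⁴ + α + 1.

0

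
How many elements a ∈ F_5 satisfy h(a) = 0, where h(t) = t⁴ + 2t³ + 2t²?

Evaluate at each of the 5 elements of F_5:
h(0) = 0 → root; h(1) = 0 → root; h(2) = 0 → root; h(3) = 3; h(4) = 1.
Roots: {0, 1, 2}.

3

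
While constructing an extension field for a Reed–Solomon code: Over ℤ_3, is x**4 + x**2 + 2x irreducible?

No

Write f(x) = x**4 + x**2 + 2x.
Check for roots in ℤ_3: f(0) = 0 → root; f(1) = 1; f(2) = 0 → root.
f(0) = 0, so (x) divides f(x); f is reducible.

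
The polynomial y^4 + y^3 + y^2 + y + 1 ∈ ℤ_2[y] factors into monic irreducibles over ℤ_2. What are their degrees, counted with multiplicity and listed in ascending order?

4

Write f(y) = y^4 + y^3 + y^2 + y + 1.
Roots in ℤ_2: f(0) = 1; f(1) = 1.
Complete factorization: f(y) = (y^4 + y^3 + y^2 + y + 1).
Factor degrees with multiplicity: 4 = 4.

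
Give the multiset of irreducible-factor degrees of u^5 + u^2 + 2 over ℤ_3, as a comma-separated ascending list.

Write f(u) = u^5 + u^2 + 2.
Roots in ℤ_3: f(0) = 2; f(1) = 1; f(2) = 2.
Complete factorization: f(u) = (u^2 + 2u + 2)·(u^3 + u^2 + 2u + 1).
Factor degrees with multiplicity: 2 + 3 = 5.

2, 3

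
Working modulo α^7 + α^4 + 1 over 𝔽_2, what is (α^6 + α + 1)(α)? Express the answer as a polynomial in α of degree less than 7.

α^4 + α^2 + α + 1

Multiply in 𝔽_2[α]: (α^6 + α + 1)·(α) = α^7 + α^2 + α.
Reduce using α^7 ≡ α^4 + 1 (mod α^7 + α^4 + 1).
Reduced: α^4 + α^2 + α + 1.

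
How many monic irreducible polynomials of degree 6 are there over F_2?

The number of monic irreducibles of degree 6 over GF(2) is (1/6)·Σ_{d∣6} μ(6/d) 2^d.
Divisors of 6: 1, 2, 3, 6; μ(6/d) for each: 1, -1, -1, 1.
Σ = 2^1 − 2^2 − 2^3 + 2^6 = 54.
N = 54/6 = 9.

9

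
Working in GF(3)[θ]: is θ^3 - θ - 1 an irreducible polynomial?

Yes

Write f(θ) = θ^3 - θ - 1.
Check for roots in GF(3): f(0) = 2; f(1) = 2; f(2) = 2.
No roots. A degree-3 polynomial over a field with no linear factor is irreducible.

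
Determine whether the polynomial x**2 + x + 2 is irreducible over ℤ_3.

Yes

Write f(x) = x**2 + x + 2.
Check for roots in ℤ_3: f(0) = 2; f(1) = 1; f(2) = 2.
No roots. A degree-2 polynomial over a field with no linear factor is irreducible.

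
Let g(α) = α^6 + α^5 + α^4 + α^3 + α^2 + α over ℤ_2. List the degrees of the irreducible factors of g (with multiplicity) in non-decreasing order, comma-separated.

1, 1, 2, 2

Roots in ℤ_2: g(0) = 0 → root; g(1) = 0 → root.
Linear factors from roots: (α), (α + 1).
Complete factorization: g(α) = (α)·(α + 1)·(α^2 + α + 1)^2.
Factor degrees with multiplicity: 1 + 1 + 2 + 2 = 6.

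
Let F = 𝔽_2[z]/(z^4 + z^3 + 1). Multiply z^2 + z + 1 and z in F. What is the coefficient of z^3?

Multiply in 𝔽_2[z]: (z^2 + z + 1)·(z) = z^3 + z^2 + z.
Reduced: z^3 + z^2 + z.

1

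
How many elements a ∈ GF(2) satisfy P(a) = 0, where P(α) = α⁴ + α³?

Evaluate at each of the 2 elements of GF(2):
P(0) = 0 → root; P(1) = 0 → root.
Roots: {0, 1}.

2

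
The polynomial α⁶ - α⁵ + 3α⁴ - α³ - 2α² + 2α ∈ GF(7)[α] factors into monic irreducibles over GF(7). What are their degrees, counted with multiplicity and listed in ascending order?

1, 1, 1, 3

Write h(α) = α⁶ - α⁵ + 3α⁴ - α³ - 2α² + 2α.
Linear factors from roots: (α), (α + 3), (α + 2).
Complete factorization: h(α) = (α)·(α + 2)·(α + 3)·(α³ + α² - α - 2).
Factor degrees with multiplicity: 1 + 1 + 1 + 3 = 6.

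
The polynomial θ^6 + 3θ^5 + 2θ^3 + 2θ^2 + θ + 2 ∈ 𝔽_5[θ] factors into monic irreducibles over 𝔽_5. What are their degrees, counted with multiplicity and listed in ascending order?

Write f(θ) = θ^6 + 3θ^5 + 2θ^3 + 2θ^2 + θ + 2.
Roots in 𝔽_5: f(0) = 2; f(1) = 1; f(2) = 3; f(3) = 0 → root; f(4) = 4.
Linear factors from roots: (θ + 2).
Complete factorization: f(θ) = (θ + 2)^3·(θ^3 + 2θ^2 + θ + 4).
Factor degrees with multiplicity: 1 + 1 + 1 + 3 = 6.

1, 1, 1, 3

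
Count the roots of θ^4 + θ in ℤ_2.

Write f(θ) = θ^4 + θ.
Evaluate at each of the 2 elements of ℤ_2:
f(0) = 0 → root; f(1) = 0 → root.
Roots: {0, 1}.

2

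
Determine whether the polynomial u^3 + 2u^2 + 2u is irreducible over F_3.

No

Write g(u) = u^3 + 2u^2 + 2u.
Check for roots in F_3: g(0) = 0 → root; g(1) = 2; g(2) = 2.
g(0) = 0, so (u) divides g(u); g is reducible.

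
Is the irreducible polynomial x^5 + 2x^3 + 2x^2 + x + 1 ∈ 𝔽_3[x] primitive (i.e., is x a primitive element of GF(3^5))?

Write f(x) = x^5 + 2x^3 + 2x^2 + x + 1.
|GF(3^5)^×| = 3^5 − 1 = 242. Prime factorization: 242 = 2·11^2.
f is primitive ⇔ x has order 242 in GF(3)[x]/(f), i.e. x^(242/q) ≠ 1 for each prime q | 242.
x^(121) mod f = 2.
x^(22) mod f = x^3 + x^2.
None equal 1, so x has full order 242; f is primitive.

Yes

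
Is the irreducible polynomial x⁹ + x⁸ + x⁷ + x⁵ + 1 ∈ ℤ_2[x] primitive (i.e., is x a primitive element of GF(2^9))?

Write f(x) = x⁹ + x⁸ + x⁷ + x⁵ + 1.
|GF(2^9)^×| = 2^9 − 1 = 511. Prime factorization: 511 = 7·73.
f is primitive ⇔ x has order 511 in GF(2)[x]/(f), i.e. x^(511/q) ≠ 1 for each prime q | 511.
x^(73) mod f = 1
x^(7) mod f = x⁷.
Since x^(73) = 1, the order of x divides 73 < 511; not primitive.

No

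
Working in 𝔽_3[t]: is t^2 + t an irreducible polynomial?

No

Write g(t) = t^2 + t.
Check for roots in 𝔽_3: g(0) = 0 → root; g(1) = 2; g(2) = 0 → root.
g(0) = 0, so (t) divides g(t); g is reducible.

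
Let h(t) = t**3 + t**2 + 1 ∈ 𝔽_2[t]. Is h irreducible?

Check for roots in 𝔽_2: h(0) = 1; h(1) = 1.
No roots. A degree-3 polynomial over a field with no linear factor is irreducible.

Yes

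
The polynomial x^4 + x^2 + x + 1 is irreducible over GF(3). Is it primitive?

No

Write f(x) = x^4 + x^2 + x + 1.
|GF(3^4)^×| = 3^4 − 1 = 80. Prime factorization: 80 = 2^4·5.
f is primitive ⇔ x has order 80 in GF(3)[x]/(f), i.e. x^(80/q) ≠ 1 for each prime q | 80.
x^(40) mod f = 1
x^(16) mod f = x^3 + 2.
Since x^(40) = 1, the order of x divides 40 < 80; not primitive.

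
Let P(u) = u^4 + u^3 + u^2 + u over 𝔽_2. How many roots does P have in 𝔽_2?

Evaluate at each of the 2 elements of 𝔽_2:
P(0) = 0 → root; P(1) = 0 → root.
Roots: {0, 1}.

2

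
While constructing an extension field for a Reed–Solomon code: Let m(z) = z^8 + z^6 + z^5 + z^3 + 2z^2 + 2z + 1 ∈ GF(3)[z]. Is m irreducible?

No

Check for roots in GF(3): m(0) = 1; m(1) = 0 → root; m(2) = 1.
m(1) = 0, so (z − 1) divides m(z); m is reducible.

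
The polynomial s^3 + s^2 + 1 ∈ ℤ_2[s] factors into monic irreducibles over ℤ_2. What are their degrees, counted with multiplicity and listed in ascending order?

Write f(s) = s^3 + s^2 + 1.
Roots in ℤ_2: f(0) = 1; f(1) = 1.
Complete factorization: f(s) = (s^3 + s^2 + 1).
Factor degrees with multiplicity: 3 = 3.

3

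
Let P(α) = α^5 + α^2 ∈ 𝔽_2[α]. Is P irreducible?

Check for roots in 𝔽_2: P(0) = 0 → root; P(1) = 0 → root.
P(0) = 0, so (α) divides P(α); P is reducible.

No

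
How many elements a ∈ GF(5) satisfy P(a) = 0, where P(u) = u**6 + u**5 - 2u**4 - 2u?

Evaluate at each of the 5 elements of GF(5):
P(0) = 0 → root; P(1) = 3; P(2) = 0 → root; P(3) = 4; P(4) = 0 → root.
Roots: {0, 2, 4}.

3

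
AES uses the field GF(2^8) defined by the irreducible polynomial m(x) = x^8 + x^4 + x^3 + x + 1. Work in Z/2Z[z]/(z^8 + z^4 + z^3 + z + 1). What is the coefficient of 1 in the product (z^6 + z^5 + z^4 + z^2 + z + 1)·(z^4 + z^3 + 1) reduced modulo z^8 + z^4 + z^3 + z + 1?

Multiply in Z/2Z[z]: (z^6 + z^5 + z^4 + z^2 + z + 1)·(z^4 + z^3 + 1) = z^10 + z^7 + z^5 + z^4 + z^3 + z^2 + z + 1.
Reduce using z^8 ≡ z^4 + z^3 + z + 1 (mod z^8 + z^4 + z^3 + z + 1).
Reduced: z^7 + z^6 + z^4 + z + 1.

1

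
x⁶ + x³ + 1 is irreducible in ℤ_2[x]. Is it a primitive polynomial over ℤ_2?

No

Write f(x) = x⁶ + x³ + 1.
|GF(2^6)^×| = 2^6 − 1 = 63. Prime factorization: 63 = 3^2·7.
f is primitive ⇔ x has order 63 in GF(2)[x]/(f), i.e. x^(63/q) ≠ 1 for each prime q | 63.
x^(21) mod f = x³.
x^(9) mod f = 1
Since x^(9) = 1, the order of x divides 9 < 63; not primitive.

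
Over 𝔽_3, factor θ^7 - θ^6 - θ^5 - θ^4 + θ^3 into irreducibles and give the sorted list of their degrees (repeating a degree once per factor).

Write h(θ) = θ^7 - θ^6 - θ^5 - θ^4 + θ^3.
Roots in 𝔽_3: h(0) = 0 → root; h(1) = 2; h(2) = 0 → root.
Linear factors from roots: (θ), (θ + 1).
Complete factorization: h(θ) = (θ + 1)^2·(θ)^3·(θ^2 + 1).
Factor degrees with multiplicity: 1 + 1 + 1 + 1 + 1 + 2 = 7.

1, 1, 1, 1, 1, 2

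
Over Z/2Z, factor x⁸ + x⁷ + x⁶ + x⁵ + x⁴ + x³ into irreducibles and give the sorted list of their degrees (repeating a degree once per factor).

1, 1, 1, 1, 2, 2

Write h(x) = x⁸ + x⁷ + x⁶ + x⁵ + x⁴ + x³.
Roots in Z/2Z: h(0) = 0 → root; h(1) = 0 → root.
Linear factors from roots: (x), (x + 1).
Complete factorization: h(x) = (x + 1)·(x)^3·(x² + x + 1)^2.
Factor degrees with multiplicity: 1 + 1 + 1 + 1 + 2 + 2 = 8.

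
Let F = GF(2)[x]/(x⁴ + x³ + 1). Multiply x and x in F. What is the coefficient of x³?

0

Multiply in GF(2)[x]: (x)·(x) = x².
Reduced: x².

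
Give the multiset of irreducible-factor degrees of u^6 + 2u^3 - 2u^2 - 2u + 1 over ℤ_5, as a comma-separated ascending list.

1, 1, 1, 3

Write h(u) = u^6 + 2u^3 - 2u^2 - 2u + 1.
Roots in ℤ_5: h(0) = 1; h(1) = 0 → root; h(2) = 4; h(3) = 0 → root; h(4) = 0 → root.
Linear factors from roots: (u - 1), (u + 2), (u + 1).
Complete factorization: h(u) = (u + 1)·(u + 2)·(u - 1)·(u^3 - 2u^2 + 2).
Factor degrees with multiplicity: 1 + 1 + 1 + 3 = 6.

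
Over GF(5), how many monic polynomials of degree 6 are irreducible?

2580

Gauss's count: N_{5}(6) = (1/6) Σ_{d|6} μ(6/d)·5^d.
Divisors of 6: 1, 2, 3, 6; μ(6/d) for each: 1, -1, -1, 1.
Σ = 5^1 − 5^2 − 5^3 + 5^6 = 15480.
N = 15480/6 = 2580.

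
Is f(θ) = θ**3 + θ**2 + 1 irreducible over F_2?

Yes

Check for roots in F_2: f(0) = 1; f(1) = 1.
No roots. A degree-3 polynomial over a field with no linear factor is irreducible.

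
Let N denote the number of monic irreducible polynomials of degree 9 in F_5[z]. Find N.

x^(5^9) − x is the product of all monic irreducibles of degree dividing 9; Möbius inversion gives N = (1/9) Σ μ(9/d)·5^d.
Divisors of 9: 1, 3, 9; μ(9/d) for each: 0, -1, 1.
Σ = − 5^3 + 5^9 = 1953000.
N = 1953000/9 = 217000.

217000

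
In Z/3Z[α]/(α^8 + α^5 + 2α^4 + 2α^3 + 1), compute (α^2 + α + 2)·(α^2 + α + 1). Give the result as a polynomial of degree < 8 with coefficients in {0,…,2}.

Multiply in Z/3Z[α]: (α^2 + α + 2)·(α^2 + α + 1) = α^4 + 2α^3 + α^2 + 2.
Reduced: α^4 + 2α^3 + α^2 + 2.

α^4 + 2α^3 + α^2 + 2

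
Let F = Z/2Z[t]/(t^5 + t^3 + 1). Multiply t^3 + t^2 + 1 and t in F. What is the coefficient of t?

1

Multiply in Z/2Z[t]: (t^3 + t^2 + 1)·(t) = t^4 + t^3 + t.
Reduced: t^4 + t^3 + t.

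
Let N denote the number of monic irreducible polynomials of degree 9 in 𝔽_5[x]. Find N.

217000

By the necklace-counting formula, N_5(9) = (1/9) Σ_{d|9} μ(9/d)·5^d.
Divisors of 9: 1, 3, 9; μ(9/d) for each: 0, -1, 1.
Σ = − 5^3 + 5^9 = 1953000.
N = 1953000/9 = 217000.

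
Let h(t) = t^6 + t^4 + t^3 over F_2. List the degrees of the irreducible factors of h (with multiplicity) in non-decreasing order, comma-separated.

Roots in F_2: h(0) = 0 → root; h(1) = 1.
Linear factors from roots: (t).
Complete factorization: h(t) = (t)^3·(t^3 + t + 1).
Factor degrees with multiplicity: 1 + 1 + 1 + 3 = 6.

1, 1, 1, 3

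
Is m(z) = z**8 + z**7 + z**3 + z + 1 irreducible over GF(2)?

Yes

Check for roots in GF(2): m(0) = 1; m(1) = 1.
No roots, so no linear factors.
Monic irreducibles of degree 2 over GF(2): z**2 + z + 1.
None of them divide m (all give nonzero remainder).
Monic irreducibles of degree 3 over GF(2): z**3 + z + 1, z**3 + z**2 + 1.
None of them divide m (all give nonzero remainder).
Monic irreducibles of degree 4 over GF(2): z**4 + z + 1, z**4 + z**3 + 1, z**4 + z**3 + z**2 + z + 1.
None of them divide m (all give nonzero remainder).
No irreducible factor of degree ≤ 4 exists, so m is irreducible over GF(2).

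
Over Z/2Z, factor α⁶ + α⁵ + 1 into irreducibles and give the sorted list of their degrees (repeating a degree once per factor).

6

Write g(α) = α⁶ + α⁵ + 1.
Roots in Z/2Z: g(0) = 1; g(1) = 1.
Complete factorization: g(α) = (α⁶ + α⁵ + 1).
Factor degrees with multiplicity: 6 = 6.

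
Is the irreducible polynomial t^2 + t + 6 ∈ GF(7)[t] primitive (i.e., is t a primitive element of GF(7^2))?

Write f(t) = t^2 + t + 6.
|GF(7^2)^×| = 7^2 − 1 = 48. Prime factorization: 48 = 2^4·3.
f is primitive ⇔ t has order 48 in GF(7)[t]/(f), i.e. t^(48/q) ≠ 1 for each prime q | 48.
t^(24) mod f = 6.
t^(16) mod f = 1
Since t^(16) = 1, the order of t divides 16 < 48; not primitive.

No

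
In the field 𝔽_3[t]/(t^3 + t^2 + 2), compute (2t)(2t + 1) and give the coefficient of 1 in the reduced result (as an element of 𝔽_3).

Multiply in 𝔽_3[t]: (2t)·(2t + 1) = t^2 + 2t.
Reduced: t^2 + 2t.

0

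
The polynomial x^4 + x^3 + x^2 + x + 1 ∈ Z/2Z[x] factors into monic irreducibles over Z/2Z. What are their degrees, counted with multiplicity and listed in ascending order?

Write f(x) = x^4 + x^3 + x^2 + x + 1.
Roots in Z/2Z: f(0) = 1; f(1) = 1.
Complete factorization: f(x) = (x^4 + x^3 + x^2 + x + 1).
Factor degrees with multiplicity: 4 = 4.

4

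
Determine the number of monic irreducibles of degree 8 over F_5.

The number of monic irreducibles of degree 8 over GF(5) is (1/8)·Σ_{d∣8} μ(8/d) 5^d.
Divisors of 8: 1, 2, 4, 8; μ(8/d) for each: 0, 0, -1, 1.
Σ = − 5^4 + 5^8 = 390000.
N = 390000/8 = 48750.

48750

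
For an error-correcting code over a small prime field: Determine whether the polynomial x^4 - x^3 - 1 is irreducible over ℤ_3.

Write P(x) = x^4 - x^3 - 1.
Check for roots in ℤ_3: P(0) = 2; P(1) = 2; P(2) = 1.
No roots, so no linear factors.
Monic irreducibles of degree 2 over GF(3): x^2 + 1, x^2 + x - 1, x^2 - x - 1.
None of them divide P (all give nonzero remainder).
No irreducible factor of degree ≤ 2 exists, so P is irreducible over GF(3).

Yes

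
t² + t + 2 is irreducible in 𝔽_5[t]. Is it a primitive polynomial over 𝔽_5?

Yes

Write f(t) = t² + t + 2.
|GF(5^2)^×| = 5^2 − 1 = 24. Prime factorization: 24 = 2^3·3.
f is primitive ⇔ t has order 24 in GF(5)[t]/(f), i.e. t^(24/q) ≠ 1 for each prime q | 24.
t^(12) mod f = 4.
t^(8) mod f = 3t + 1.
None equal 1, so t has full order 24; f is primitive.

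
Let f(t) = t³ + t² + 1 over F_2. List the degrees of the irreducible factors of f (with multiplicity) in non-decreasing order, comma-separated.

3

Roots in F_2: f(0) = 1; f(1) = 1.
Complete factorization: f(t) = (t³ + t² + 1).
Factor degrees with multiplicity: 3 = 3.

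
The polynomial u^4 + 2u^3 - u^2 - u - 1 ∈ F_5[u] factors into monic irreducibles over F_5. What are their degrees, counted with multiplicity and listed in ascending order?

1, 1, 2

Write h(u) = u^4 + 2u^3 - u^2 - u - 1.
Roots in F_5: h(0) = 4; h(1) = 0 → root; h(2) = 0 → root; h(3) = 2; h(4) = 3.
Linear factors from roots: (u - 1), (u - 2).
Complete factorization: h(u) = (u - 2)·(u - 1)·(u^2 + 2).
Factor degrees with multiplicity: 1 + 1 + 2 = 4.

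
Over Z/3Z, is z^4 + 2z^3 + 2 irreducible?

Write g(z) = z^4 + 2z^3 + 2.
Check for roots in Z/3Z: g(0) = 2; g(1) = 2; g(2) = 1.
No roots, so no linear factors.
Monic irreducibles of degree 2 over GF(3): z^2 + 1, z^2 + z + 2, z^2 + 2z + 2.
None of them divide g (all give nonzero remainder).
No irreducible factor of degree ≤ 2 exists, so g is irreducible over GF(3).

Yes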